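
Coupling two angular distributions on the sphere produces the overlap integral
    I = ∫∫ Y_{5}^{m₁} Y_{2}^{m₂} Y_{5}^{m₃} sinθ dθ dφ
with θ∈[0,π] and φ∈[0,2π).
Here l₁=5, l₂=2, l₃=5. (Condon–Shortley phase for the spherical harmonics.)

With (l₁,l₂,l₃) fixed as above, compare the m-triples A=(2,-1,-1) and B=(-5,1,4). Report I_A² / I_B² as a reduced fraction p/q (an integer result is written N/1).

14/45

l's match ⇒ only the (l;m) 3-j factors differ between A and B.
A: triangle coeff Δ(5,2,5) = 1/38610; Σ_t [0,1]: t=0:+1/1440 t=1:−1/2880 = 1/2880; (3j)²=7/715 [(5 2 5; 2 -1 -1)], sign=+1
B: triangle coeff Δ(5,2,5) = 1/38610; Σ_t [2,2]: t=2:+1/80640 = 1/80640; (3j)²=9/286 [(5 2 5; -5 1 4)], sign=-1
I_A²/I_B² = (7/715)/(9/286) = 14/45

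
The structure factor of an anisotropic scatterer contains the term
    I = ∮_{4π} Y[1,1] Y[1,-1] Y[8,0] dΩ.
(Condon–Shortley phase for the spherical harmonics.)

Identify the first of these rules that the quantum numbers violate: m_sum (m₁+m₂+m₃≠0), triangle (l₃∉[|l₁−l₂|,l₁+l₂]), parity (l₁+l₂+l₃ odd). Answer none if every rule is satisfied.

m₁+m₂+m₃ = 1 − 1 + 0 = 0  ✓
triangle: |1−1|=0 ≤ l₃=8 ≤ 1+1=2  ✗
parity: l₁+l₂+l₃ = 10 is even

triangle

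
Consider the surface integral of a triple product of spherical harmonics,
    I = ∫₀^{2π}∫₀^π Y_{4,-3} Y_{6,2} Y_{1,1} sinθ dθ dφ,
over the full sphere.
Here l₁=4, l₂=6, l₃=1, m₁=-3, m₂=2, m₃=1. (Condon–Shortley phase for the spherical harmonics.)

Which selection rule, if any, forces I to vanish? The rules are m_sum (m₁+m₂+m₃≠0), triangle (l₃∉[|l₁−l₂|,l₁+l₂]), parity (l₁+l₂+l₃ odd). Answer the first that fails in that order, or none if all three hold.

triangle

azimuthal sum: -3 + 2 + 1 = 0  ✓
2 ≤ 1 ≤ 10 (triangle on l)  ✗
L = 4 + 6 + 1 = 11 (odd)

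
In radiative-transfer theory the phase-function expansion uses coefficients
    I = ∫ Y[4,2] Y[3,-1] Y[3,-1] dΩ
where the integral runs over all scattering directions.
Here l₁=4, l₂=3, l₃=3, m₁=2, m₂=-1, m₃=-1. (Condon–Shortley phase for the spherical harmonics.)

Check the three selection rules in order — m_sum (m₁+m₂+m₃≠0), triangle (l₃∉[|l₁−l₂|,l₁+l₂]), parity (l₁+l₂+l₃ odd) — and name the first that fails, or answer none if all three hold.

azimuthal sum: 2 − 1 − 1 = 0  ✓
1 ≤ 3 ≤ 7 (triangle on l)  ✓
L = 4 + 3 + 3 = 10 (even)  ✓

none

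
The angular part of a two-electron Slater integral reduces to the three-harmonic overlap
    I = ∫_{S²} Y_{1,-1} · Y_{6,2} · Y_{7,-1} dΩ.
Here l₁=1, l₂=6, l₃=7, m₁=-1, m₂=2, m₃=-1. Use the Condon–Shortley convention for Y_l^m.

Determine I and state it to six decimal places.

-0.135514

m-sum 0 ✓  L=14 even ✓  5≤7≤7 ✓
Π(2lᵢ+1) = 3×13×15 = 585
triangle coeff Δ(1,6,7) = 1/1365
Σ_t [0,0]: t=0:+1/518400 = 1/518400
(3j)²=7/195 [(1 6 7; 0 0 0)], sign=-1
Σ_t [0,0]: t=0:+1/1935360 = 1/1935360
(3j)²=1/91 [(1 6 7; -1 2 -1)], sign=+1
⇒ 4πI² = 3/13
I = (-1)√(3/13/(4π)) = -0.13551395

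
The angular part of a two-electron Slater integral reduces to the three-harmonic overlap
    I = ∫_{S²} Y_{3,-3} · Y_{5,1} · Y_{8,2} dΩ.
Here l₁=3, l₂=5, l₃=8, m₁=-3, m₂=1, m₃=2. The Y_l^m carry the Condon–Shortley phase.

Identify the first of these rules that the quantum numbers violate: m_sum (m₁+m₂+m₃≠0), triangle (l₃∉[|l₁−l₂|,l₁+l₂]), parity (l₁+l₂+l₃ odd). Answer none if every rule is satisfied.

Σmᵢ = 0  ✓
l₃∈[|l₁−l₂|,l₁+l₂]=[2,8], have l₃=8  ✓
Σlᵢ = 16 ⇒ even  ✓

none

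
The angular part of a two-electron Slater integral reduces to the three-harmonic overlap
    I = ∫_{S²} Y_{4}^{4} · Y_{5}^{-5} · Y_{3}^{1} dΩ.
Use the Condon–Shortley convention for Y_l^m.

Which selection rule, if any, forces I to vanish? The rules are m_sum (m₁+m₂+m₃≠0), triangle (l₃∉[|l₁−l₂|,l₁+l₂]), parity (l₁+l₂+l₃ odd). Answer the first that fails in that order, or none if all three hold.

azimuthal sum: 4 − 5 + 1 = 0  ✓
1 ≤ 3 ≤ 9 (triangle on l)  ✓
L = 4 + 5 + 3 = 12 (even)  ✓

none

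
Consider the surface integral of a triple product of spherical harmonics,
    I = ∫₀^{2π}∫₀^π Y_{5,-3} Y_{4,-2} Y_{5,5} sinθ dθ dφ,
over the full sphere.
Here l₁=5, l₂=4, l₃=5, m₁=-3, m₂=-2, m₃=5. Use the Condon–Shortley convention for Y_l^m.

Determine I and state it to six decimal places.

m-sum 0 ✓  L=14 even ✓  1≤5≤9 ✓
Π(2lᵢ+1) = 11×9×11 = 1089
triangle coeff Δ(5,4,5) = 1/3153150
Σ_t [0,4]: t=0:+1/69120 t=1:−1/1728 t=2:+1/576 t=3:−1/1728 t=4:+1/69120 = 7/11520
(3j)²=2/143 [(5 4 5; 0 0 0)], sign=-1
Σ_t [2,2]: t=2:+1/69120 = 1/69120
(3j)²=4/143 [(5 4 5; -3 -2 5)], sign=+1
⇒ 4πI² = 72/169
I = (-1)√(72/169/(4π)) = -0.18412721

-0.184127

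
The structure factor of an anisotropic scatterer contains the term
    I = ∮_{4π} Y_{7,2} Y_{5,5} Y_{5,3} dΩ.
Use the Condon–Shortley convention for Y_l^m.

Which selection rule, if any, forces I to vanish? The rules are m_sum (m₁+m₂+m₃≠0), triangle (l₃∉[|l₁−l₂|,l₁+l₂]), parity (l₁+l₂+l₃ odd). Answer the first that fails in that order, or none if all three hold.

m_sum

m₁+m₂+m₃ = 2 + 5 + 3 = 10  ✗
triangle: |7−5|=2 ≤ l₃=5 ≤ 7+5=12
parity: l₁+l₂+l₃ = 17 is odd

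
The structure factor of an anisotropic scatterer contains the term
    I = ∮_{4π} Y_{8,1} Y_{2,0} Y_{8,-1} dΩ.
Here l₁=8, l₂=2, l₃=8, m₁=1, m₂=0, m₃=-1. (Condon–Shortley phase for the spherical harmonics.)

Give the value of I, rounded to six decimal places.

-0.152716

Checks pass: Σm=0; 18 even; l₃=8∈[6,10].
(2·8+1)(2·2+1)(2·8+1) = 1445
Δ: 2! 14! 2! / 19! → 1/348840
sum: t=0:+1/116121600 t=1:−1/25401600 t=2:+1/116121600 = -1/45158400
3j²(8 2 8; 0 0 0) = Δ·Π!·Σ² = 24/1615  (sign -1)
sum: t=0:+1/101606400 t=1:−1/29030400 t=2:+1/174182400 = -23/1219276800
3j²(8 2 8; 1 0 -1) = Δ·Π!·Σ² = 529/38760  (sign +1)
combine: 4πI² = 1445·24/1615·529/38760 = 529/1805
take √, sign -1: I = -0.15271592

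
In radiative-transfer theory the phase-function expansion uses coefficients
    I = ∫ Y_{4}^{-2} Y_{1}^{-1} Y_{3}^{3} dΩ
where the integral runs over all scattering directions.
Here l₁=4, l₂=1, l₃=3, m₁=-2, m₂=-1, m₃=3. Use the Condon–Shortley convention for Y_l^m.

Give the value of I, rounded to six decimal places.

Rules hold: Σm=0, L=8 even, 3≤3≤5.
N = 9·3·7 = 189
Δ = 2!·6!·0!/9! = 1/252
Racah Σ t=1..1: t=1:−1/36 = -1/36
⇒ 3j(4 1 3; 0 0 0)² = 4/63, sgn +1
Racah Σ t=0..0: t=0:+1/1440 = 1/1440
⇒ 3j(4 1 3; -2 -1 3)² = 1/252, sgn +1
4πI² = N·(3j₀)²·(3jₘ)² = 1/21
I = +1·√(0.047619/4π) = 0.06155813

0.061558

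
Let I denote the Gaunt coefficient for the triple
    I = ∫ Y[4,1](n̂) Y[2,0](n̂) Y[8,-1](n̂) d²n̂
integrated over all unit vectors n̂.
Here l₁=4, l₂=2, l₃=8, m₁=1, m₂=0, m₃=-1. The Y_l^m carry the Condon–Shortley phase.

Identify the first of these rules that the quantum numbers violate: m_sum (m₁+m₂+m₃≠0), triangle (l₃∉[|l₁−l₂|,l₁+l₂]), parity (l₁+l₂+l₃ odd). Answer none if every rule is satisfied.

azimuthal sum: 1 + 0 − 1 = 0  ✓
2 ≤ 8 ≤ 6 (triangle on l)  ✗
L = 4 + 2 + 8 = 14 (even)

triangle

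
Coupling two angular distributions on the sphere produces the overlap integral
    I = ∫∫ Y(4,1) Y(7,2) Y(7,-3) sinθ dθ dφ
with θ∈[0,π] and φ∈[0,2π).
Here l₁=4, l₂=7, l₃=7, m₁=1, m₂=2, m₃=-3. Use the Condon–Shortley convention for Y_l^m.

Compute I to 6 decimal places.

Rules hold: Σm=0, L=18 even, 3≤7≤11.
N = 9·15·15 = 2025
Δ = 4!·4!·10!/19! = 1/58198140
Racah Σ t=0..4: t=0:+1/17418240 t=1:−1/622080 t=2:+1/230400 t=3:−1/622080 t=4:+1/17418240 = 1/806400
⇒ 3j(4 7 7; 0 0 0)² = 2268/230945, sgn -1
Racah Σ t=0..3: t=0:+1/52254720 t=1:−1/1935360 t=2:+1/725760 t=3:−1/2488320 = 5/10450944
⇒ 3j(4 7 7; 1 2 -3)² = 31250/2909907, sgn +1
4πI² = N·(3j₀)²·(3jₘ)² = 455625000/2133423721
I = -1·√(0.213565/4π) = -0.13036478

-0.130365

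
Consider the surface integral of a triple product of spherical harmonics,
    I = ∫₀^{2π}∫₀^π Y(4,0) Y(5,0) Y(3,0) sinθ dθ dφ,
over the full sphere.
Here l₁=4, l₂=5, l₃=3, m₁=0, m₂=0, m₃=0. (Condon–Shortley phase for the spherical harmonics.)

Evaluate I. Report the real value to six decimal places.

m-sum 0 ✓  L=12 even ✓  1≤3≤9 ✓
Π(2lᵢ+1) = 9×11×7 = 693
triangle coeff Δ(4,5,3) = 1/180180
Σ_t [2,4]: t=2:+1/576 t=3:−1/144 t=4:+1/576 = -1/288
(3j)²=20/1001 [(4 5 3; 0 0 0)], sign=+1
(m-triple is (0,0,0) — same symbol as above.)
⇒ 4πI² = 3600/13013
I = (+1)√(3600/13013/(4π)) = 0.14837393

0.148374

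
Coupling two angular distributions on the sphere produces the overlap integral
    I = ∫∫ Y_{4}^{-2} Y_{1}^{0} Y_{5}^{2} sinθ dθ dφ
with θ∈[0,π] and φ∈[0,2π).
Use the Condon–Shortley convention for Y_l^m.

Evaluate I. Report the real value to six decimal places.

0.225034

Rules hold: Σm=0, L=10 even, 3≤5≤5.
N = 9·3·11 = 297
Δ = 0!·8!·2!/11! = 1/495
Racah Σ t=0..0: t=0:+1/576 = 1/576
⇒ 3j(4 1 5; 0 0 0)² = 5/99, sgn -1
Racah Σ t=0..0: t=0:+1/1440 = 1/1440
⇒ 3j(4 1 5; -2 0 2)² = 7/165, sgn -1
4πI² = N·(3j₀)²·(3jₘ)² = 7/11
I = +1·√(0.636364/4π) = 0.22503380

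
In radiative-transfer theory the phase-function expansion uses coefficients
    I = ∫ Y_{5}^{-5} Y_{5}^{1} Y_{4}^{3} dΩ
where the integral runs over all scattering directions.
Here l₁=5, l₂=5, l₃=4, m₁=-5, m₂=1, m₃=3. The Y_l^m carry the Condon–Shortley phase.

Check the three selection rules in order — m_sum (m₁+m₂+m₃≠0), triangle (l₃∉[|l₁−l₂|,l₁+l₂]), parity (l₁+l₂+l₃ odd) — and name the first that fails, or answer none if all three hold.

m_sum

m₁+m₂+m₃ = -5 + 1 + 3 = -1  ✗
triangle: |5−5|=0 ≤ l₃=4 ≤ 5+5=10
parity: l₁+l₂+l₃ = 14 is even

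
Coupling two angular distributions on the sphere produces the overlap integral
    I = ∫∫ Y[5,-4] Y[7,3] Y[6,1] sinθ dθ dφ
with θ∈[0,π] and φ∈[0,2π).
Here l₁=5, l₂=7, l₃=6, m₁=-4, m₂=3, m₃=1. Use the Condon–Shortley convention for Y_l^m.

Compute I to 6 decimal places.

m-sum 0 ✓  L=18 even ✓  2≤6≤12 ✓
Π(2lᵢ+1) = 11×15×13 = 2145
triangle coeff Δ(5,7,6) = 1/174594420
Σ_t [1,5]: t=1:−1/4147200 t=2:+1/207360 t=3:−1/82944 t=4:+1/207360 t=5:−1/4147200 = -1/345600
(3j)²=420/46189 [(5 7 6; 0 0 0)], sign=-1
Σ_t [5,6]: t=5:−1/2073600 t=6:+1/2488320 = -1/12441600
(3j)²=98/138567 [(5 7 6; -4 3 1)], sign=+1
⇒ 4πI² = 205800/14919047
I = (-1)√(205800/14919047/(4π)) = -0.03313197

-0.033132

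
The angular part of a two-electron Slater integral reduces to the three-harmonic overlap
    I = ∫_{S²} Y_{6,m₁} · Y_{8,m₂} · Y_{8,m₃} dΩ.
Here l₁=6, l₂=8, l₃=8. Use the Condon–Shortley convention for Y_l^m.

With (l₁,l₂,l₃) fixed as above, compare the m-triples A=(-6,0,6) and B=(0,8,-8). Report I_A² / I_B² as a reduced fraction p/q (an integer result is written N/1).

Shared (l₁,l₂,l₃)=(6,8,8): N and (l;000)² cancel in I_A²/I_B².
A: Δ = 6!·6!·10!/23! = 1/13742520792; Racah Σ t=6..6: t=6:+1/41803776000 = 1/41803776000; ⇒ 3j(6 8 8; -6 0 6)² = 42/7429, sgn +1
B: Δ = 6!·6!·10!/23! = 1/13742520792; Racah Σ t=6..6: t=6:+1/1881169920000 = 1/1881169920000; ⇒ 3j(6 8 8; 0 8 -8)² = 104/22287, sgn +1
I_A²/I_B² = (42/7429)/(104/22287) = 63/52

63/52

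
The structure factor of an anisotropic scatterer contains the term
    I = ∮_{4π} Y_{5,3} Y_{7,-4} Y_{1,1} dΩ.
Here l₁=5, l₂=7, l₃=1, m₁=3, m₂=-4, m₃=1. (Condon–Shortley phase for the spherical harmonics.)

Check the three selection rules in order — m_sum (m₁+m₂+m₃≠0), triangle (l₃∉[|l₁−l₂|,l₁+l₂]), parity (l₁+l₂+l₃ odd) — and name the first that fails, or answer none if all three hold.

m₁+m₂+m₃ = 3 − 4 + 1 = 0  ✓
triangle: |5−7|=2 ≤ l₃=1 ≤ 5+7=12  ✗
parity: l₁+l₂+l₃ = 13 is odd

triangle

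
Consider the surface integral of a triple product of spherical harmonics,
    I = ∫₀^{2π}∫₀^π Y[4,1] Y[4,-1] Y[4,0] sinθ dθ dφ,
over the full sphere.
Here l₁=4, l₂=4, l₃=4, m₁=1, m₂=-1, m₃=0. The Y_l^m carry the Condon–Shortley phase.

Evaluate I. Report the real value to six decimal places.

Rules hold: Σm=0, L=12 even, 0≤4≤8.
N = 9·9·9 = 729
Δ = 4!·4!·4!/13! = 1/450450
Racah Σ t=0..4: t=0:+1/13824 t=1:−1/216 t=2:+1/64 t=3:−1/216 t=4:+1/13824 = 5/768
⇒ 3j(4 4 4; 0 0 0)² = 18/1001, sgn +1
Racah Σ t=0..3: t=0:+1/864 t=1:−1/96 t=2:+1/144 t=3:−1/3456 = -1/384
⇒ 3j(4 4 4; 1 -1 0)² = 9/2002, sgn -1
4πI² = N·(3j₀)²·(3jₘ)² = 59049/1002001
I = -1·√(0.0589311/4π) = -0.06848055

-0.068481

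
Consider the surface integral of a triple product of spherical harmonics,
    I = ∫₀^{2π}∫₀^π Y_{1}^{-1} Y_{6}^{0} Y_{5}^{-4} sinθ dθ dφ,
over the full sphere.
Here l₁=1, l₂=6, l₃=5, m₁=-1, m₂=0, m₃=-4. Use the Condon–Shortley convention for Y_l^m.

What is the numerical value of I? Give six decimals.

0.000000

Σmᵢ = -5 ≠ 0, so the φ-integral vanishes; I = 0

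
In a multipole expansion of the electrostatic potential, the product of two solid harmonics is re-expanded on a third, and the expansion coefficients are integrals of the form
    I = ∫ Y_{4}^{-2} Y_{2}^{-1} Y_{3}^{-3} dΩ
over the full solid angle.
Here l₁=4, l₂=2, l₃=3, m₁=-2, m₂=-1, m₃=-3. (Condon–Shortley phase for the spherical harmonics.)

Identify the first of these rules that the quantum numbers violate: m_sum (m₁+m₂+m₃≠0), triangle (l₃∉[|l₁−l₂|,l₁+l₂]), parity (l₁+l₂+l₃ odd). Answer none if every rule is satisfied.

m_sum

m₁+m₂+m₃ = -2 − 1 − 3 = -6  ✗
triangle: |4−2|=2 ≤ l₃=3 ≤ 4+2=6
parity: l₁+l₂+l₃ = 9 is odd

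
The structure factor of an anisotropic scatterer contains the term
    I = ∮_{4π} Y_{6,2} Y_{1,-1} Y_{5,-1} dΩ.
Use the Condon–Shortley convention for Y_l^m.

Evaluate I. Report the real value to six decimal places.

Checks pass: Σm=0; 12 even; l₃=5∈[5,7].
(2·6+1)(2·1+1)(2·5+1) = 429
Δ: 2! 10! 0! / 13! → 1/858
sum: t=1:−1/14400 = -1/14400
3j²(6 1 5; 0 0 0) = Δ·Π!·Σ² = 6/143  (sign +1)
sum: t=0:+1/34560 = 1/34560
3j²(6 1 5; 2 -1 -1) = Δ·Π!·Σ² = 14/429  (sign +1)
combine: 4πI² = 429·6/143·14/429 = 84/143
take √, sign +1: I = 0.21620548

0.216205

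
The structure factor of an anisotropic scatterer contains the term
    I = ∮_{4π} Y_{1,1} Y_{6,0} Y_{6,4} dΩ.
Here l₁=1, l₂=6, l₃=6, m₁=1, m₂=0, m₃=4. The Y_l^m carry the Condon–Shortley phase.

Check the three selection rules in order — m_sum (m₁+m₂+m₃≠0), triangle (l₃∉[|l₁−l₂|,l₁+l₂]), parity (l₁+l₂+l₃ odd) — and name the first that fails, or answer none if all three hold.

Σmᵢ = 5  ✗
l₃∈[|l₁−l₂|,l₁+l₂]=[5,7], have l₃=6
Σlᵢ = 13 ⇒ odd

m_sum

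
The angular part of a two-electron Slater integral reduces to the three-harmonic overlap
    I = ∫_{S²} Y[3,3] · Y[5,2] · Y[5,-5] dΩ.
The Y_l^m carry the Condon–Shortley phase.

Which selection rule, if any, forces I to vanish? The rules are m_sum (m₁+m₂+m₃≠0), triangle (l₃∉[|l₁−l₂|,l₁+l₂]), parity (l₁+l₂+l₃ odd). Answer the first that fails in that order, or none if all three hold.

m₁+m₂+m₃ = 3 + 2 − 5 = 0  ✓
triangle: |3−5|=2 ≤ l₃=5 ≤ 3+5=8  ✓
parity: l₁+l₂+l₃ = 13 is odd  ✗

parity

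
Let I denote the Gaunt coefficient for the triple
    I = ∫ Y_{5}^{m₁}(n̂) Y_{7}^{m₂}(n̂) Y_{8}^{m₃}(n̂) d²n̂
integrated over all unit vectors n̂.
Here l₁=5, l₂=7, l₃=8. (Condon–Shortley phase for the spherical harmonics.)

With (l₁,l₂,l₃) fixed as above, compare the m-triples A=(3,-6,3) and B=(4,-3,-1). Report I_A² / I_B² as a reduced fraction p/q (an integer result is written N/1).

Shared (l₁,l₂,l₃)=(5,7,8): N and (l;000)² cancel in I_A²/I_B².
A: Δ = 4!·6!·10!/21! = 1/814773960; Racah Σ t=0..1: t=0:+1/418037760 t=1:−1/2612736000 = 1/497664000; ⇒ 3j(5 7 8; 3 -6 3)² = 77/6460, sgn -1
B: Δ = 4!·6!·10!/21! = 1/814773960; Racah Σ t=0..1: t=0:+1/49766400 t=1:−1/130636800 = 13/1045094400; ⇒ 3j(5 7 8; 4 -3 -1)² = 39/3553, sgn -1
I_A²/I_B² = (77/6460)/(39/3553) = 847/780

847/780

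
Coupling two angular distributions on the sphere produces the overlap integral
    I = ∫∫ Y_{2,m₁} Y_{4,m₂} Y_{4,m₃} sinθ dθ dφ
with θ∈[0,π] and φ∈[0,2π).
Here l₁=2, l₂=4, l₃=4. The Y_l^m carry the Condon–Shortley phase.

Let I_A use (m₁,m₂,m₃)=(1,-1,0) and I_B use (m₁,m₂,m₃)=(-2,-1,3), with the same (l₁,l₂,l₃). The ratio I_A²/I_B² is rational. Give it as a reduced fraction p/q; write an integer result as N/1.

5/63

Same 2,4,4: normalisation and zero-m 3j drop out of the ratio.
A: Δ: 2! 2! 6! / 11! → 1/13860; sum: t=0:+1/72 t=1:−1/96 = 1/288; 3j²(2 4 4; 1 -1 0) = Δ·Π!·Σ² = 1/462  (sign +1)
B: Δ: 2! 2! 6! / 11! → 1/13860; sum: t=2:+1/480 = 1/480; 3j²(2 4 4; -2 -1 3) = Δ·Π!·Σ² = 3/110  (sign -1)
I_A²/I_B² = (1/462)/(3/110) = 5/63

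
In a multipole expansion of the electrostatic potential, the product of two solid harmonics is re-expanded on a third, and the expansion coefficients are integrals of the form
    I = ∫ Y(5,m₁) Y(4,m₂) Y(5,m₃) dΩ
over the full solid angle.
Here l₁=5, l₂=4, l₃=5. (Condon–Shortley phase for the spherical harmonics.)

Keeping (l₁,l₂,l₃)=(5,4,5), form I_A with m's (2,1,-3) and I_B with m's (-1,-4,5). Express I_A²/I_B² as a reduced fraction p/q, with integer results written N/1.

l's match ⇒ only the (l;m) 3-j factors differ between A and B.
A: triangle coeff Δ(5,4,5) = 1/3153150; Σ_t [1,3]: t=1:−1/6912 t=2:+1/2880 t=3:−1/17280 = 1/6912; (3j)²=5/429 [(5 4 5; 2 1 -3)], sign=+1
B: triangle coeff Δ(5,4,5) = 1/3153150; Σ_t [0,0]: t=0:+1/414720 = 1/414720; (3j)²=2/429 [(5 4 5; -1 -4 5)], sign=+1
I_A²/I_B² = (5/429)/(2/429) = 5/2

5/2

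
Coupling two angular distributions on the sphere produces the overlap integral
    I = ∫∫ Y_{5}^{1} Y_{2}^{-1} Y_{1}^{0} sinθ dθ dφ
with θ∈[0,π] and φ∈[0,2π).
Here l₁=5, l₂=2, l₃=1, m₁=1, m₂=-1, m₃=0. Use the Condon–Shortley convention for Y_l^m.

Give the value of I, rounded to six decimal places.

0.000000

l₃=1 ∉ [3,7] — triangle fails ⇒ I = 0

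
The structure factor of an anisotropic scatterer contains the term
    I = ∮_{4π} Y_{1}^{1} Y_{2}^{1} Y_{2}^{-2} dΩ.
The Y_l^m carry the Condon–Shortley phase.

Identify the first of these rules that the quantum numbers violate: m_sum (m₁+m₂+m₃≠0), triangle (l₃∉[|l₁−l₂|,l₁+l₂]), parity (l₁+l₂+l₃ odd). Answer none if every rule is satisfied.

parity

Σmᵢ = 0  ✓
l₃∈[|l₁−l₂|,l₁+l₂]=[1,3], have l₃=2  ✓
Σlᵢ = 5 ⇒ odd  ✗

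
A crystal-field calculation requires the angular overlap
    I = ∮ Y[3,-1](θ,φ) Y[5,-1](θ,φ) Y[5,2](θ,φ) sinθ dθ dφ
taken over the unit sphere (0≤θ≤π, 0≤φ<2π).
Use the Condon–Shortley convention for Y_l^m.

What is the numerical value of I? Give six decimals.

l₁+l₂+l₃=13 is odd: 3j(l;000)=0 ⇒ I=0

0.000000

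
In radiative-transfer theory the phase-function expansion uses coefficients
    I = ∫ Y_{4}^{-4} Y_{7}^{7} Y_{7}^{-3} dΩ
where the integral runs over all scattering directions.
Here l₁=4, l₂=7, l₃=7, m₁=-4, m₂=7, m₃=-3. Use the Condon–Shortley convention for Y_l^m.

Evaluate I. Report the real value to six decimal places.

Checks pass: Σm=0; 18 even; l₃=7∈[3,11].
(2·4+1)(2·7+1)(2·7+1) = 2025
Δ: 4! 4! 10! / 19! → 1/58198140
sum: t=0:+1/17418240 t=1:−1/622080 t=2:+1/230400 t=3:−1/622080 t=4:+1/17418240 = 1/806400
3j²(4 7 7; 0 0 0) = Δ·Π!·Σ² = 2268/230945  (sign -1)
sum: t=4:+1/2090188800 = 1/2090188800
3j²(4 7 7; -4 7 -3) = Δ·Π!·Σ² = 7/5814  (sign +1)
combine: 4πI² = 2025·2268/230945·7/5814 = 357210/14919047
take √, sign -1: I = -0.04365021

-0.043650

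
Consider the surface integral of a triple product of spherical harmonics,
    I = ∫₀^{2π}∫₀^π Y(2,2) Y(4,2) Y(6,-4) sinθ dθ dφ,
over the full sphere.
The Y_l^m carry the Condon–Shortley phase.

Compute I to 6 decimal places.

m-sum 0 ✓  L=12 even ✓  2≤6≤6 ✓
Π(2lᵢ+1) = 5×9×13 = 585
triangle coeff Δ(2,4,6) = 1/6435
Σ_t [0,0]: t=0:+1/2304 = 1/2304
(3j)²=5/143 [(2 4 6; 0 0 0)], sign=+1
Σ_t [0,0]: t=0:+1/34560 = 1/34560
(3j)²=14/429 [(2 4 6; 2 2 -4)], sign=+1
⇒ 4πI² = 1050/1573
I = (+1)√(1050/1573/(4π)) = 0.23047581

0.230476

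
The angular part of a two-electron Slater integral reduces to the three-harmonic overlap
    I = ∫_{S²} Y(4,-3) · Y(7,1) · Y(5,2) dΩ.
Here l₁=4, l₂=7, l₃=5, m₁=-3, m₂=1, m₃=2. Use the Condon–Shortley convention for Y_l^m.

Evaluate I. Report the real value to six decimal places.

Checks pass: Σm=0; 16 even; l₃=5∈[3,11].
(2·4+1)(2·7+1)(2·5+1) = 1485
Δ: 6! 2! 8! / 17! → 1/6126120
sum: t=2:+1/69120 t=3:−1/20736 t=4:+1/69120 = -1/51840
3j²(4 7 5; 0 0 0) = Δ·Π!·Σ² = 280/21879  (sign +1)
sum: t=5:−1/172800 t=6:+1/1036800 = -1/207360
3j²(4 7 5; -3 1 2) = Δ·Π!·Σ² = 245/14586  (sign +1)
combine: 4πI² = 1485·280/21879·245/14586 = 171500/537251
take √, sign +1: I = 0.15938172

0.159382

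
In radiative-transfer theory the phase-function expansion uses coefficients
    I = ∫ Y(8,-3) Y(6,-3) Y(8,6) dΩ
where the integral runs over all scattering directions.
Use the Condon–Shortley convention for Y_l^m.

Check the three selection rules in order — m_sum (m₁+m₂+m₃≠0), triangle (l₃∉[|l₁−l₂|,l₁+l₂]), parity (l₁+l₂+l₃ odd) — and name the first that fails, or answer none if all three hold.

Σmᵢ = 0  ✓
l₃∈[|l₁−l₂|,l₁+l₂]=[2,14], have l₃=8  ✓
Σlᵢ = 22 ⇒ even  ✓

none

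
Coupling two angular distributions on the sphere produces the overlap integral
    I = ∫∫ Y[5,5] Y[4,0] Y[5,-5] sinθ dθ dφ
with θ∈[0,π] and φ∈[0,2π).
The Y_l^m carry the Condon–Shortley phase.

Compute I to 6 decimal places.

-0.130198

Checks pass: Σm=0; 14 even; l₃=5∈[1,9].
(2·5+1)(2·4+1)(2·5+1) = 1089
Δ: 4! 6! 4! / 15! → 1/3153150
sum: t=0:+1/69120 t=1:−1/1728 t=2:+1/576 t=3:−1/1728 t=4:+1/69120 = 7/11520
3j²(5 4 5; 0 0 0) = Δ·Π!·Σ² = 2/143  (sign -1)
sum: t=0:+1/414720 = 1/414720
3j²(5 4 5; 5 0 -5) = Δ·Π!·Σ² = 2/143  (sign +1)
combine: 4πI² = 1089·2/143·2/143 = 36/169
take √, sign -1: I = -0.13019760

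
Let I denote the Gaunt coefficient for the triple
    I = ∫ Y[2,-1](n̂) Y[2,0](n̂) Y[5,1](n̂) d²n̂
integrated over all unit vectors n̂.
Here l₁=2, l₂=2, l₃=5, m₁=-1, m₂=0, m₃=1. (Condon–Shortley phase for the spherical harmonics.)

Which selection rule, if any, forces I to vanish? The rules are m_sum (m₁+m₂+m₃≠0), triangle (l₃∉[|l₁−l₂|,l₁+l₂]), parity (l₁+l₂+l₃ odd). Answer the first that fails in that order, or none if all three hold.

azimuthal sum: -1 + 0 + 1 = 0  ✓
0 ≤ 5 ≤ 4 (triangle on l)  ✗
L = 2 + 2 + 5 = 9 (odd)

triangle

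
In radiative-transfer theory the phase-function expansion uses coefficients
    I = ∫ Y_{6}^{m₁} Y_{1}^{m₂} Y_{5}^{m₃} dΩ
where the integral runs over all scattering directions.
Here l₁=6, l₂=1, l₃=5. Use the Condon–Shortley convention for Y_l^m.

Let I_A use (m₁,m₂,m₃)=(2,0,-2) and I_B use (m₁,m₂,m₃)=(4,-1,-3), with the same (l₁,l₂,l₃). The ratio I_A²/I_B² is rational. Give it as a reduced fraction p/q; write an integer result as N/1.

l's match ⇒ only the (l;m) 3-j factors differ between A and B.
A: triangle coeff Δ(6,1,5) = 1/858; Σ_t [1,1]: t=1:−1/30240 = -1/30240; (3j)²=16/429 [(6 1 5; 2 0 -2)], sign=+1
B: triangle coeff Δ(6,1,5) = 1/858; Σ_t [0,0]: t=0:+1/161280 = 1/161280; (3j)²=15/286 [(6 1 5; 4 -1 -3)], sign=+1
I_A²/I_B² = (16/429)/(15/286) = 32/45

32/45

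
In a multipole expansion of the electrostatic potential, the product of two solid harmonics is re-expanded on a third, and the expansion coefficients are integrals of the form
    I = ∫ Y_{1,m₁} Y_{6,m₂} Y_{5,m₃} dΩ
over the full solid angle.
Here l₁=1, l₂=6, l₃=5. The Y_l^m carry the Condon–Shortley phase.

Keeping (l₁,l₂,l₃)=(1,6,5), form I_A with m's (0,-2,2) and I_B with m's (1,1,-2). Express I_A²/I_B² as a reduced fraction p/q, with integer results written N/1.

16/5

l's match ⇒ only the (l;m) 3-j factors differ between A and B.
A: triangle coeff Δ(1,6,5) = 1/858; Σ_t [1,1]: t=1:−1/30240 = -1/30240; (3j)²=16/429 [(1 6 5; 0 -2 2)], sign=+1
B: triangle coeff Δ(1,6,5) = 1/858; Σ_t [0,0]: t=0:+1/60480 = 1/60480; (3j)²=5/429 [(1 6 5; 1 1 -2)], sign=-1
I_A²/I_B² = (16/429)/(5/429) = 16/5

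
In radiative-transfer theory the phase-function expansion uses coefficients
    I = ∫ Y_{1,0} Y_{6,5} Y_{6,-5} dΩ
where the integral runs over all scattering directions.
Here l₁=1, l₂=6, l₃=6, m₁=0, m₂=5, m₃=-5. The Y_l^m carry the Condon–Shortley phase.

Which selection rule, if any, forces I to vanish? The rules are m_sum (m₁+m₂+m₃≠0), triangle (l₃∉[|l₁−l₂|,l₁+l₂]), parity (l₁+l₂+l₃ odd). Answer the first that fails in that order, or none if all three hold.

azimuthal sum: 0 + 5 − 5 = 0  ✓
5 ≤ 6 ≤ 7 (triangle on l)  ✓
L = 1 + 6 + 6 = 13 (odd)  ✗

parity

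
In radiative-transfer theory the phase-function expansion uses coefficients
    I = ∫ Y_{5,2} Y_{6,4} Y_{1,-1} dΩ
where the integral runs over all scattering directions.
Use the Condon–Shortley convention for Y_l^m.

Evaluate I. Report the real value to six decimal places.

Σmᵢ = 5 ≠ 0, so the φ-integral vanishes; I = 0

0.000000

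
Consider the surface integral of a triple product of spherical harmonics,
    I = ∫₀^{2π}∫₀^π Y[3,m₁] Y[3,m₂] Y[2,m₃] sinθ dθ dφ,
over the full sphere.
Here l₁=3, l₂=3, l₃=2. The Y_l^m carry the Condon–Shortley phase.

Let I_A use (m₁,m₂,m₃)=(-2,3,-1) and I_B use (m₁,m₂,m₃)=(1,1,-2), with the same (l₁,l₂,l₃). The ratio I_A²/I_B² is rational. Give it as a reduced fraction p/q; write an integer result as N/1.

25/24

l's match ⇒ only the (l;m) 3-j factors differ between A and B.
A: triangle coeff Δ(3,3,2) = 1/3780; Σ_t [4,4]: t=4:+1/48 = 1/48; (3j)²=5/84 [(3 3 2; -2 3 -1)], sign=-1
B: triangle coeff Δ(3,3,2) = 1/3780; Σ_t [2,2]: t=2:+1/16 = 1/16; (3j)²=2/35 [(3 3 2; 1 1 -2)], sign=+1
I_A²/I_B² = (5/84)/(2/35) = 25/24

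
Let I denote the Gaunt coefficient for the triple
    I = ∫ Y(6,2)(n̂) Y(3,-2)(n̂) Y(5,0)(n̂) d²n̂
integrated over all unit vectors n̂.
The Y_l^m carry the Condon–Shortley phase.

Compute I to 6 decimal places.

-0.077843

m-sum 0 ✓  L=14 even ✓  3≤5≤9 ✓
Π(2lᵢ+1) = 13×7×11 = 1001
triangle coeff Δ(6,3,5) = 1/675675
Σ_t [1,3]: t=1:−1/8640 t=2:+1/2304 t=3:−1/8640 = 7/34560
(3j)²=7/429 [(6 3 5; 0 0 0)], sign=-1
Σ_t [0,1]: t=0:+1/13824 t=1:−1/8640 = -1/23040
(3j)²=2/429 [(6 3 5; 2 -2 0)], sign=+1
⇒ 4πI² = 98/1287
I = (-1)√(98/1287/(4π)) = -0.07784287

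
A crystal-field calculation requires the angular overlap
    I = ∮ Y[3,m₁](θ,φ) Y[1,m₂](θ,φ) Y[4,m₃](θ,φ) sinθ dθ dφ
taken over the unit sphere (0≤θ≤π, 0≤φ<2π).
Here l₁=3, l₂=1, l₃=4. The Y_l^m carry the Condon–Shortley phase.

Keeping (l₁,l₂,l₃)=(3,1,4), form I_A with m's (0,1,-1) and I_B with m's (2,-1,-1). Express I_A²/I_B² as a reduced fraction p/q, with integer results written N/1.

10/3

Same 3,1,4: normalisation and zero-m 3j drop out of the ratio.
A: Δ: 0! 6! 2! / 9! → 1/252; sum: t=0:+1/72 = 1/72; 3j²(3 1 4; 0 1 -1) = Δ·Π!·Σ² = 5/126  (sign -1)
B: Δ: 0! 6! 2! / 9! → 1/252; sum: t=0:+1/240 = 1/240; 3j²(3 1 4; 2 -1 -1) = Δ·Π!·Σ² = 1/84  (sign -1)
I_A²/I_B² = (5/126)/(1/84) = 10/3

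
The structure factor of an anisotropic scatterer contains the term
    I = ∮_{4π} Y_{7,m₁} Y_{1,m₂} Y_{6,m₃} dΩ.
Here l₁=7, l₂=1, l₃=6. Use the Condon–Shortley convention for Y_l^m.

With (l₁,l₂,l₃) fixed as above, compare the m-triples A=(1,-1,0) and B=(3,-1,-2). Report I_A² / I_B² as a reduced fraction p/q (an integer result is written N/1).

Same 7,1,6: normalisation and zero-m 3j drop out of the ratio.
A: Δ: 2! 12! 0! / 15! → 1/1365; sum: t=0:+1/1036800 = 1/1036800; 3j²(7 1 6; 1 -1 0) = Δ·Π!·Σ² = 4/195  (sign +1)
B: Δ: 2! 12! 0! / 15! → 1/1365; sum: t=0:+1/1935360 = 1/1935360; 3j²(7 1 6; 3 -1 -2) = Δ·Π!·Σ² = 3/91  (sign +1)
I_A²/I_B² = (4/195)/(3/91) = 28/45

28/45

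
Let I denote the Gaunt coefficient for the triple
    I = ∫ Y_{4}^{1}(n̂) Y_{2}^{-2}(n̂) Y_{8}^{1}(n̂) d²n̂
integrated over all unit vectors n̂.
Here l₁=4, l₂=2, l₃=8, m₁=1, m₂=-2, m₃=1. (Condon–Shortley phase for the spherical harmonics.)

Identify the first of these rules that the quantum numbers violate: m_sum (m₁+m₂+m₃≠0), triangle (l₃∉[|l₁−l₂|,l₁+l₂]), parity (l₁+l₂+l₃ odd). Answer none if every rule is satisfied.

azimuthal sum: 1 − 2 + 1 = 0  ✓
2 ≤ 8 ≤ 6 (triangle on l)  ✗
L = 4 + 2 + 8 = 14 (even)

triangle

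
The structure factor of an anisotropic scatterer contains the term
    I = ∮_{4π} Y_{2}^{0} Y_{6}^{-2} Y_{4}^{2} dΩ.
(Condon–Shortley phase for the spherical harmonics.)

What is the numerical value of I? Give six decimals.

m-sum 0 ✓  L=12 even ✓  4≤4≤8 ✓
Π(2lᵢ+1) = 5×13×9 = 585
triangle coeff Δ(2,6,4) = 1/6435
Σ_t [2,2]: t=2:+1/2304 = 1/2304
(3j)²=5/143 [(2 6 4; 0 0 0)], sign=+1
Σ_t [2,2]: t=2:+1/5760 = 1/5760
(3j)²=56/2145 [(2 6 4; 0 -2 2)], sign=+1
⇒ 4πI² = 840/1573
I = (+1)√(840/1573/(4π)) = 0.20614383

0.206144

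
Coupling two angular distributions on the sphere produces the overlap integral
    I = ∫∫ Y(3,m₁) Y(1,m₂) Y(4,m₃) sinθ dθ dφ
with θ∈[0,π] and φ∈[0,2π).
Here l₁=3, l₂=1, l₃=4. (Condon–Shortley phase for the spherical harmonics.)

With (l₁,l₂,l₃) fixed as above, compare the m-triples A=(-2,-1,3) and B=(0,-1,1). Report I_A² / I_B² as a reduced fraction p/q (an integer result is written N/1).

l's match ⇒ only the (l;m) 3-j factors differ between A and B.
A: triangle coeff Δ(3,1,4) = 1/252; Σ_t [0,0]: t=0:+1/240 = 1/240; (3j)²=1/12 [(3 1 4; -2 -1 3)], sign=-1
B: triangle coeff Δ(3,1,4) = 1/252; Σ_t [0,0]: t=0:+1/72 = 1/72; (3j)²=5/126 [(3 1 4; 0 -1 1)], sign=-1
I_A²/I_B² = (1/12)/(5/126) = 21/10

21/10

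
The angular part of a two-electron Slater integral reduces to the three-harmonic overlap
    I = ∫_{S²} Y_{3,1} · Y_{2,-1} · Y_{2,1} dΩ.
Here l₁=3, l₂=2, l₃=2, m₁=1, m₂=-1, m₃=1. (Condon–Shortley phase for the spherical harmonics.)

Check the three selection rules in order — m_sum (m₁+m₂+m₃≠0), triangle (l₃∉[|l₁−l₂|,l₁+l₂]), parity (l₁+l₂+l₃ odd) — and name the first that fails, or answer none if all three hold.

azimuthal sum: 1 − 1 + 1 = 1  ✗
1 ≤ 2 ≤ 5 (triangle on l)
L = 3 + 2 + 2 = 7 (odd)

m_sum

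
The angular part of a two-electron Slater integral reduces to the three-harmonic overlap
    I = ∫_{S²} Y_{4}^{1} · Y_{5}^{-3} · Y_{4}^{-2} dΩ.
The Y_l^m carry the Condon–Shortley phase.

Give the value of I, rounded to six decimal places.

m-sum = 1 − 3 − 2 = -4 ≠ 0 ⇒ I = 0

0.000000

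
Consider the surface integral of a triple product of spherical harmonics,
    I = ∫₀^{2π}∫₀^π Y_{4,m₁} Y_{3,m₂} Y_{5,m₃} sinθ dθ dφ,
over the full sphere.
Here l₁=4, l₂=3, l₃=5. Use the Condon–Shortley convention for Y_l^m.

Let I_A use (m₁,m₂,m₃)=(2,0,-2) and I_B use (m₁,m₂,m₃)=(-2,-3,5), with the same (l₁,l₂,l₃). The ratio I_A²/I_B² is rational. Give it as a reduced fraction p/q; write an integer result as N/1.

Shared (l₁,l₂,l₃)=(4,3,5): N and (l;000)² cancel in I_A²/I_B².
A: Δ = 2!·6!·4!/13! = 1/180180; Racah Σ t=0..2: t=0:+1/576 t=1:−1/480 t=2:+1/8640 = -1/4320; ⇒ 3j(4 3 5; 2 0 -2)² = 1/2145, sgn +1
B: Δ = 2!·6!·4!/13! = 1/180180; Racah Σ t=0..0: t=0:+1/34560 = 1/34560; ⇒ 3j(4 3 5; -2 -3 5)² = 5/286, sgn +1
I_A²/I_B² = (1/2145)/(5/286) = 2/75

2/75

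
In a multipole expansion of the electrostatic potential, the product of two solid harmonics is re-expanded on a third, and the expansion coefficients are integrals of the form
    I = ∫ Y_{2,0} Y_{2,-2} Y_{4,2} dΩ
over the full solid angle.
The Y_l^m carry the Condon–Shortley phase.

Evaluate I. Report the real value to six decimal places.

0.156078

Checks pass: Σm=0; 8 even; l₃=4∈[0,4].
(2·2+1)(2·2+1)(2·4+1) = 225
Δ: 0! 4! 4! / 9! → 1/630
sum: t=0:+1/16 = 1/16
3j²(2 2 4; 0 0 0) = Δ·Π!·Σ² = 2/35  (sign +1)
sum: t=0:+1/96 = 1/96
3j²(2 2 4; 0 -2 2) = Δ·Π!·Σ² = 1/42  (sign +1)
combine: 4πI² = 225·2/35·1/42 = 15/49
take √, sign +1: I = 0.15607835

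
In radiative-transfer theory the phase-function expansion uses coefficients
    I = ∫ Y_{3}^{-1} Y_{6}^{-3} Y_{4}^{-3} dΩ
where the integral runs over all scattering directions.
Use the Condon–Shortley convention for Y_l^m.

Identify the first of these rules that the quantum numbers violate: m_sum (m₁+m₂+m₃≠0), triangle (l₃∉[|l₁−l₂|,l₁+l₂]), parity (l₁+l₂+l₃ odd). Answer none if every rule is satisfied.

Σmᵢ = -7  ✗
l₃∈[|l₁−l₂|,l₁+l₂]=[3,9], have l₃=4
Σlᵢ = 13 ⇒ odd

m_sum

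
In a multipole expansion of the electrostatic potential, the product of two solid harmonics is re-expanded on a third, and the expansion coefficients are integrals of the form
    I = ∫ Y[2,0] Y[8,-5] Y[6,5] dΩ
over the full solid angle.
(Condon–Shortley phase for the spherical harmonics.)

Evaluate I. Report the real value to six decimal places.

-0.129814

Rules hold: Σm=0, L=16 even, 6≤6≤10.
N = 5·17·13 = 1105
Δ = 4!·0!·12!/17! = 1/30940
Racah Σ t=2..2: t=2:+1/2073600 = 1/2073600
⇒ 3j(2 8 6; 0 0 0)² = 28/1105, sgn +1
Racah Σ t=2..2: t=2:+1/159667200 = 1/159667200
⇒ 3j(2 8 6; 0 -5 5)² = 9/1190, sgn -1
4πI² = N·(3j₀)²·(3jₘ)² = 18/85
I = -1·√(0.211765/4π) = -0.12981410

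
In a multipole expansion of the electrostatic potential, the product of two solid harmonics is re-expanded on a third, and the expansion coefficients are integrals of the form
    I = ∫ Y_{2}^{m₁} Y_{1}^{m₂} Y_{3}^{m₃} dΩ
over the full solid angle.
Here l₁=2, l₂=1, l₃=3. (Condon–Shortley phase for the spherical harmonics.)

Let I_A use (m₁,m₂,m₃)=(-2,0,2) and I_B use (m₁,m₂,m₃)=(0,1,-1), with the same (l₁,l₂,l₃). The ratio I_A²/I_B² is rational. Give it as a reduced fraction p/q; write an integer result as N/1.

5/6

Same 2,1,3: normalisation and zero-m 3j drop out of the ratio.
A: Δ: 0! 4! 2! / 7! → 1/105; sum: t=0:+1/24 = 1/24; 3j²(2 1 3; -2 0 2) = Δ·Π!·Σ² = 1/21  (sign -1)
B: Δ: 0! 4! 2! / 7! → 1/105; sum: t=0:+1/8 = 1/8; 3j²(2 1 3; 0 1 -1) = Δ·Π!·Σ² = 2/35  (sign +1)
I_A²/I_B² = (1/21)/(2/35) = 5/6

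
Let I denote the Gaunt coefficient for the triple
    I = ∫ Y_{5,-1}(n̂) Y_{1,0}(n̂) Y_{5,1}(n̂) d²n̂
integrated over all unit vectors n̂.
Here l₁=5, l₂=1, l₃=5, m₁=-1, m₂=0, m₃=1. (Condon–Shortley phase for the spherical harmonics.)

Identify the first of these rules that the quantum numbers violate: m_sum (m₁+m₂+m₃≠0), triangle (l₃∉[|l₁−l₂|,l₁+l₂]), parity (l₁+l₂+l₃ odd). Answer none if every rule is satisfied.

parity

azimuthal sum: -1 + 0 + 1 = 0  ✓
4 ≤ 5 ≤ 6 (triangle on l)  ✓
L = 5 + 1 + 5 = 11 (odd)  ✗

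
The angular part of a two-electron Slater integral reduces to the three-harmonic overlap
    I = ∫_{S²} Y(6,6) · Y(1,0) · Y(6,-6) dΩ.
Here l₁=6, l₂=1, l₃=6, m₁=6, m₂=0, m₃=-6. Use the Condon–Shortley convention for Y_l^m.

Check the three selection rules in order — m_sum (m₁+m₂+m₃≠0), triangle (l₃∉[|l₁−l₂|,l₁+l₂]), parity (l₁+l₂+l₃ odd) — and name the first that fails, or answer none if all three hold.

parity

azimuthal sum: 6 + 0 − 6 = 0  ✓
5 ≤ 6 ≤ 7 (triangle on l)  ✓
L = 6 + 1 + 6 = 13 (odd)  ✗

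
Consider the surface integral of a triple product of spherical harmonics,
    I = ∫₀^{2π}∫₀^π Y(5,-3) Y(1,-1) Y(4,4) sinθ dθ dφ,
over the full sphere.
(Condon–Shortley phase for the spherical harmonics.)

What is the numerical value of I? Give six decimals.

m-sum 0 ✓  L=10 even ✓  4≤4≤6 ✓
Π(2lᵢ+1) = 11×3×9 = 297
triangle coeff Δ(5,1,4) = 1/495
Σ_t [1,1]: t=1:−1/576 = -1/576
(3j)²=5/99 [(5 1 4; 0 0 0)], sign=-1
Σ_t [0,0]: t=0:+1/80640 = 1/80640
(3j)²=1/495 [(5 1 4; -3 -1 4)], sign=+1
⇒ 4πI² = 1/33
I = (-1)√(1/33/(4π)) = -0.04910640

-0.049106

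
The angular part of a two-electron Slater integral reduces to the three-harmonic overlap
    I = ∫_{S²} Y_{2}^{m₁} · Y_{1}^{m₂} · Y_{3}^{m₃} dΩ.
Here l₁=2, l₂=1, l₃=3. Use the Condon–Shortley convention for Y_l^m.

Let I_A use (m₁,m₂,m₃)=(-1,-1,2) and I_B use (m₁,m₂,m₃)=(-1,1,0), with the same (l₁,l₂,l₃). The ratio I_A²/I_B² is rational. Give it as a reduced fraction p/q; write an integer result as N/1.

10/3

Same 2,1,3: normalisation and zero-m 3j drop out of the ratio.
A: Δ: 0! 4! 2! / 7! → 1/105; sum: t=0:+1/12 = 1/12; 3j²(2 1 3; -1 -1 2) = Δ·Π!·Σ² = 2/21  (sign -1)
B: Δ: 0! 4! 2! / 7! → 1/105; sum: t=0:+1/12 = 1/12; 3j²(2 1 3; -1 1 0) = Δ·Π!·Σ² = 1/35  (sign -1)
I_A²/I_B² = (2/21)/(1/35) = 10/3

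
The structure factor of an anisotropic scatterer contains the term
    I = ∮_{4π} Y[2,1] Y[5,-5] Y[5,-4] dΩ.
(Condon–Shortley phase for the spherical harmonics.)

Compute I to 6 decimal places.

m-sum = 1 − 5 − 4 = -8 ≠ 0 ⇒ I = 0

0.000000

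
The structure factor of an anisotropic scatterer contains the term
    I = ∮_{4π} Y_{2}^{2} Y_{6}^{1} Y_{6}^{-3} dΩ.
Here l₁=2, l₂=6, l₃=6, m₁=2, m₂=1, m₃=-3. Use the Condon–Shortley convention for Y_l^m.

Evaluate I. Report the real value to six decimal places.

Checks pass: Σm=0; 14 even; l₃=6∈[4,8].
(2·2+1)(2·6+1)(2·6+1) = 845
Δ: 2! 2! 10! / 15! → 1/90090
sum: t=0:+1/69120 t=1:−1/14400 t=2:+1/69120 = -7/172800
3j²(2 6 6; 0 0 0) = Δ·Π!·Σ² = 14/715  (sign -1)
sum: t=0:+1/120960 = 1/120960
3j²(2 6 6; 2 1 -3) = Δ·Π!·Σ² = 24/1001  (sign -1)
combine: 4πI² = 845·14/715·24/1001 = 48/121
take √, sign +1: I = 0.17767364

0.177674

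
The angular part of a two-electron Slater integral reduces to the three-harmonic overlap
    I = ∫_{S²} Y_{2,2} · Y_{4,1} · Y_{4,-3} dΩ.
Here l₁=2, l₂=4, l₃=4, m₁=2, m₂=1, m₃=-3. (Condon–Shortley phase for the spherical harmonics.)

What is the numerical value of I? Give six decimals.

0.159270

Checks pass: Σm=0; 10 even; l₃=4∈[2,6].
(2·2+1)(2·4+1)(2·4+1) = 405
Δ: 2! 2! 6! / 11! → 1/13860
sum: t=0:+1/192 t=1:−1/36 t=2:+1/192 = -5/288
3j²(2 4 4; 0 0 0) = Δ·Π!·Σ² = 20/693  (sign -1)
sum: t=0:+1/480 = 1/480
3j²(2 4 4; 2 1 -3) = Δ·Π!·Σ² = 3/110  (sign -1)
combine: 4πI² = 405·20/693·3/110 = 270/847
take √, sign +1: I = 0.15927046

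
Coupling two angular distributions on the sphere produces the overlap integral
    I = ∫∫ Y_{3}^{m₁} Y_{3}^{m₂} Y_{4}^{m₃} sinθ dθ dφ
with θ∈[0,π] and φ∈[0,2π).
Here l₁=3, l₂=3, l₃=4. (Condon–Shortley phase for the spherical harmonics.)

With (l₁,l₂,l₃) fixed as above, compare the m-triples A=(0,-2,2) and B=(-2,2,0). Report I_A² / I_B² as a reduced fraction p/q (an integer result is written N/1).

l's match ⇒ only the (l;m) 3-j factors differ between A and B.
A: triangle coeff Δ(3,3,4) = 1/34650; Σ_t [0,1]: t=0:+1/72 t=1:−1/96 = 1/288; (3j)²=1/462 [(3 3 4; 0 -2 2)], sign=+1
B: triangle coeff Δ(3,3,4) = 1/34650; Σ_t [1,2]: t=1:−1/576 t=2:+1/72 = 7/576; (3j)²=7/198 [(3 3 4; -2 2 0)], sign=+1
I_A²/I_B² = (1/462)/(7/198) = 3/49

3/49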